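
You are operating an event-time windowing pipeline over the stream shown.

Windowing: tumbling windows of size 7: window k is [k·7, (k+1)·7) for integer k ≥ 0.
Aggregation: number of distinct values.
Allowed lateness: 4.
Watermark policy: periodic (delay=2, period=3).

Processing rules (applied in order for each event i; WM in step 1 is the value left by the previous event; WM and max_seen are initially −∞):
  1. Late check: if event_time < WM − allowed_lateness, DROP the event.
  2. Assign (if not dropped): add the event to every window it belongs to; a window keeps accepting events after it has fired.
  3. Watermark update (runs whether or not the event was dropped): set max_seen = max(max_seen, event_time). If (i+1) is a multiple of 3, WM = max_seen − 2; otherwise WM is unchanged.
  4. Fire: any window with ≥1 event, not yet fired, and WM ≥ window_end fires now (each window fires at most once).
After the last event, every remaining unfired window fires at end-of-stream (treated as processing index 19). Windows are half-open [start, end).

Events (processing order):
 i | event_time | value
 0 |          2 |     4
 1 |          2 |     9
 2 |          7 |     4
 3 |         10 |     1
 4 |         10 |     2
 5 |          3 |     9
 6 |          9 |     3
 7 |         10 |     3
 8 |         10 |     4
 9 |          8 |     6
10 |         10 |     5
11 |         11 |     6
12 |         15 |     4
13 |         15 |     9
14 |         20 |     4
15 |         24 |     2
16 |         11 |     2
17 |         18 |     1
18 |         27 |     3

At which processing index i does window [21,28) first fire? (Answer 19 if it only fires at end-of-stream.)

i=0 t=2 v=4: → [0,7); WM=−∞
i=1 t=2 v=9: → [0,7); WM=−∞
i=2 t=7 v=4: → [7,14); WM=5
i=3 t=10 v=1: → [7,14); WM=5
i=4 t=10 v=2: → [7,14); WM=5
i=5 t=3 v=9: → [0,7); WM=8; [0,7) fires=2
i=6 t=9 v=3: → [7,14); WM=8
i=7 t=10 v=3: → [7,14); WM=8
i=8 t=10 v=4: → [7,14); WM=8
i=9 t=8 v=6: → [7,14); WM=8
i=10 t=10 v=5: → [7,14); WM=8
i=11 t=11 v=6: → [7,14); WM=9
i=12 t=15 v=4: → [14,21); WM=9
i=13 t=15 v=9: → [14,21); WM=9
i=14 t=20 v=4: → [14,21); WM=18; [7,14) fires=6
i=15 t=24 v=2: → [21,28); WM=18
i=16 t=11 v=2: DROP (t<18-4); WM=18
i=17 t=18 v=1: → [14,21); WM=22; [14,21) fires=3
i=18 t=27 v=3: → [21,28); WM=22

19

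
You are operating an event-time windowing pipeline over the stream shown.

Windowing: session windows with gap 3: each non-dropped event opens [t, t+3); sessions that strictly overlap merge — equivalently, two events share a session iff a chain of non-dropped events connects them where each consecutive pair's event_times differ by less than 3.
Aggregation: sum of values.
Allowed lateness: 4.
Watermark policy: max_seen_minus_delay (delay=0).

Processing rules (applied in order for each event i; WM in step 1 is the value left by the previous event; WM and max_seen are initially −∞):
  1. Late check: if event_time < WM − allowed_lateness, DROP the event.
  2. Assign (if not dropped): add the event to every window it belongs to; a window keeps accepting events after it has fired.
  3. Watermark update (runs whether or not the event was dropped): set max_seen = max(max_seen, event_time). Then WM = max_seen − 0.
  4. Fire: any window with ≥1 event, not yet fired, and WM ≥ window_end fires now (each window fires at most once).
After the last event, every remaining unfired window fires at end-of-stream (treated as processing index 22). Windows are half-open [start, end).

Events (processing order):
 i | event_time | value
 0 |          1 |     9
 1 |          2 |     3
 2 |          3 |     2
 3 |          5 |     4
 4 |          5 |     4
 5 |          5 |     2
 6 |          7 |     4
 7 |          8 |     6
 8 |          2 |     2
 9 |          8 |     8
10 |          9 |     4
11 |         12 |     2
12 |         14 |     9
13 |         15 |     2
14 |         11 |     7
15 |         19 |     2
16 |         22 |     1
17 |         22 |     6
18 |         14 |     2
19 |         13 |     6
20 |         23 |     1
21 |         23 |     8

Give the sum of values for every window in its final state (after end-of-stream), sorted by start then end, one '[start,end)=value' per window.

[1,18)=66 [19,22)=2 [22,26)=16

i=0 t=1 v=9: → [1,4); WM=1
i=1 t=2 v=3: → [1,5); WM=2
i=2 t=3 v=2: → [1,6); WM=3
i=3 t=5 v=4: → [1,8); WM=5
i=4 t=5 v=4: → [1,8); WM=5
i=5 t=5 v=2: → [1,8); WM=5
i=6 t=7 v=4: → [1,10); WM=7
i=7 t=8 v=6: → [1,11); WM=8
i=8 t=2 v=2: DROP (t<8-4); WM=8
i=9 t=8 v=8: → [1,11); WM=8
i=10 t=9 v=4: → [1,12); WM=9
i=11 t=12 v=2: → [12,15); WM=12
i=12 t=14 v=9: → [12,17); WM=14
i=13 t=15 v=2: → [12,18); WM=15
i=14 t=11 v=7: → [1,18); WM=15
i=15 t=19 v=2: → [19,22); WM=19
i=16 t=22 v=1: → [22,25); WM=22
i=17 t=22 v=6: → [22,25); WM=22
i=18 t=14 v=2: DROP (t<22-4); WM=22
i=19 t=13 v=6: DROP (t<22-4); WM=22
i=20 t=23 v=1: → [22,26); WM=23
i=21 t=23 v=8: → [22,26); WM=23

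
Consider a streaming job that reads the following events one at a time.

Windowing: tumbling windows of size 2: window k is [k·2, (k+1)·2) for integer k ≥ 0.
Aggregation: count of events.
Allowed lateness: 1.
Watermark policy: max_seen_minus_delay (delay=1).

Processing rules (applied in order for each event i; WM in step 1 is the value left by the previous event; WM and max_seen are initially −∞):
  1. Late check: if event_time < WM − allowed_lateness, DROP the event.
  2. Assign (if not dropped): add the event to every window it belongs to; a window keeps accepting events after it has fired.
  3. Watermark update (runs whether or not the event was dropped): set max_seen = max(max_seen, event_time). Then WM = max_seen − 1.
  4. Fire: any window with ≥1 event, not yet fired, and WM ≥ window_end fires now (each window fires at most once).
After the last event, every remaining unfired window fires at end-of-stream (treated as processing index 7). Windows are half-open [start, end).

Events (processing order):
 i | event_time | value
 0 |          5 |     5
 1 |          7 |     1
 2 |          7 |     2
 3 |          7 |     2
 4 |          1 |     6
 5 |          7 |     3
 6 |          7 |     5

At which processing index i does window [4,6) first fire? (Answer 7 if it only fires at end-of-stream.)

1

i=0 t=5 v=5: → [4,6); WM=4
i=1 t=7 v=1: → [6,8); WM=6; [4,6) fires=1
i=2 t=7 v=2: → [6,8); WM=6
i=3 t=7 v=2: → [6,8); WM=6
i=4 t=1 v=6: DROP (t<6-1); WM=6
i=5 t=7 v=3: → [6,8); WM=6
i=6 t=7 v=5: → [6,8); WM=6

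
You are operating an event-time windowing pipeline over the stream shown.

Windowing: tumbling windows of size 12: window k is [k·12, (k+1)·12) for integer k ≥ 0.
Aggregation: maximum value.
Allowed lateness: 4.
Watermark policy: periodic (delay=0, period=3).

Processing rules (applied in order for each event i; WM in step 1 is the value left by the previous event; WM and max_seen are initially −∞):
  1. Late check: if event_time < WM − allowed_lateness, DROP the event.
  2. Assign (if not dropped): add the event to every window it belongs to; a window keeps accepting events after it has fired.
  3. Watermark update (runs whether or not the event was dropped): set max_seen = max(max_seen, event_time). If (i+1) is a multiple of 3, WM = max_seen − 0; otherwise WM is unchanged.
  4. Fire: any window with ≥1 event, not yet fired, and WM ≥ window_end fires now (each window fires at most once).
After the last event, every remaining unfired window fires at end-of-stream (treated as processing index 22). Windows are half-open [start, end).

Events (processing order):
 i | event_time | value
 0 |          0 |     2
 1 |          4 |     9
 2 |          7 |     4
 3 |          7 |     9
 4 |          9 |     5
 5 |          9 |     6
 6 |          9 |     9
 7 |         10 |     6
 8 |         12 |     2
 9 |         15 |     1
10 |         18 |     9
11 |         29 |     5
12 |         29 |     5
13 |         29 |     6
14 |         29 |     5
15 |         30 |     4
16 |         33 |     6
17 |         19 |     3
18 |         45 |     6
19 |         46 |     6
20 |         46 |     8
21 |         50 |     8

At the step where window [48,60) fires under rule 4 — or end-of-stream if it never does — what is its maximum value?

8

i=0 t=0 v=2: → [0,12); WM=−∞
i=1 t=4 v=9: → [0,12); WM=−∞
i=2 t=7 v=4: → [0,12); WM=7
i=3 t=7 v=9: → [0,12); WM=7
i=4 t=9 v=5: → [0,12); WM=7
i=5 t=9 v=6: → [0,12); WM=9
i=6 t=9 v=9: → [0,12); WM=9
i=7 t=10 v=6: → [0,12); WM=9
i=8 t=12 v=2: → [12,24); WM=12; [0,12) fires=9
i=9 t=15 v=1: → [12,24); WM=12
i=10 t=18 v=9: → [12,24); WM=12
i=11 t=29 v=5: → [24,36); WM=29; [12,24) fires=9
i=12 t=29 v=5: → [24,36); WM=29
i=13 t=29 v=6: → [24,36); WM=29
i=14 t=29 v=5: → [24,36); WM=29
i=15 t=30 v=4: → [24,36); WM=29
i=16 t=33 v=6: → [24,36); WM=29
i=17 t=19 v=3: DROP (t<29-4); WM=33
i=18 t=45 v=6: → [36,48); WM=33
i=19 t=46 v=6: → [36,48); WM=33
i=20 t=46 v=8: → [36,48); WM=46; [24,36) fires=6
i=21 t=50 v=8: → [48,60); WM=46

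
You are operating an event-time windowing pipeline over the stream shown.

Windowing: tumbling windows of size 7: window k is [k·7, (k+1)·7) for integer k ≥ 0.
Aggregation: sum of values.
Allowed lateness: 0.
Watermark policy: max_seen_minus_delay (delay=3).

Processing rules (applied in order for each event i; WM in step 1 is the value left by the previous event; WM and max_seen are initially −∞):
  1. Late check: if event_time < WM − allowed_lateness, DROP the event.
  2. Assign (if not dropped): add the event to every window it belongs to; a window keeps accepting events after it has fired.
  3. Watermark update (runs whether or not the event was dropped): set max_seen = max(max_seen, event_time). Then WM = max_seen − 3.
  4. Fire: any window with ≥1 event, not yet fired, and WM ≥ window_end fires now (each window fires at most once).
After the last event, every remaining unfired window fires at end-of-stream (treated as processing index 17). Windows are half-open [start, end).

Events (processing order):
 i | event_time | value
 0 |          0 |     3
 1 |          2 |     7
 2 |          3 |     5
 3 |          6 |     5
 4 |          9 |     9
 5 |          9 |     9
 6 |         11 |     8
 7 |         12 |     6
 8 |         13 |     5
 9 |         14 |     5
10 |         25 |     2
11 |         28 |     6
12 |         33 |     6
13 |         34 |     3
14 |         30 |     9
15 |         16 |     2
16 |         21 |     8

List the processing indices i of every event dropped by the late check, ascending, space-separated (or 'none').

i=0 t=0 v=3: → [0,7); WM=-3
i=1 t=2 v=7: → [0,7); WM=-1
i=2 t=3 v=5: → [0,7); WM=0
i=3 t=6 v=5: → [0,7); WM=3
i=4 t=9 v=9: → [7,14); WM=6
i=5 t=9 v=9: → [7,14); WM=6
i=6 t=11 v=8: → [7,14); WM=8; [0,7) fires=20
i=7 t=12 v=6: → [7,14); WM=9
i=8 t=13 v=5: → [7,14); WM=10
i=9 t=14 v=5: → [14,21); WM=11
i=10 t=25 v=2: → [21,28); WM=22; [7,14) fires=37 [14,21) fires=5
i=11 t=28 v=6: → [28,35); WM=25
i=12 t=33 v=6: → [28,35); WM=30; [21,28) fires=2
i=13 t=34 v=3: → [28,35); WM=31
i=14 t=30 v=9: DROP (t<31-0); WM=31
i=15 t=16 v=2: DROP (t<31-0); WM=31
i=16 t=21 v=8: DROP (t<31-0); WM=31

14 15 16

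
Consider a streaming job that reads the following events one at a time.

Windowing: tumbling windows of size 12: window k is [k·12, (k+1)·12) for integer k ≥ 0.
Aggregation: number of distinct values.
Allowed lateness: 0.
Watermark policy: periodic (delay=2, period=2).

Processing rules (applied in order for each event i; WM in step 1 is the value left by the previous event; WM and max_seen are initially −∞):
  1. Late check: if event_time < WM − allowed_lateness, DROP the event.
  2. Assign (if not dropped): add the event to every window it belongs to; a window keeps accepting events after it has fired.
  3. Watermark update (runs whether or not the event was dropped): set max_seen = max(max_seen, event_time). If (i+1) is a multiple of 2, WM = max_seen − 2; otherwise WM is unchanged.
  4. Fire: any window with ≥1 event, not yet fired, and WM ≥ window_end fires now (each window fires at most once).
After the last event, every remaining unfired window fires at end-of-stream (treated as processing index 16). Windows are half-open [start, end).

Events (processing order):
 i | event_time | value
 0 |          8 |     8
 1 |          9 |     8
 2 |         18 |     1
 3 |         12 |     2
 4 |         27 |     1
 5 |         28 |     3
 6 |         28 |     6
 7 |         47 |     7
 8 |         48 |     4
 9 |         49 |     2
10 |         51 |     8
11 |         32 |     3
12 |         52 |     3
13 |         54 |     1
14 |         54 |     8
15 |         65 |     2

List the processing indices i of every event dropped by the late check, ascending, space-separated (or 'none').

i=0 t=8 v=8: → [0,12); WM=−∞
i=1 t=9 v=8: → [0,12); WM=7
i=2 t=18 v=1: → [12,24); WM=7
i=3 t=12 v=2: → [12,24); WM=16; [0,12) fires=1
i=4 t=27 v=1: → [24,36); WM=16
i=5 t=28 v=3: → [24,36); WM=26; [12,24) fires=2
i=6 t=28 v=6: → [24,36); WM=26
i=7 t=47 v=7: → [36,48); WM=45; [24,36) fires=3
i=8 t=48 v=4: → [48,60); WM=45
i=9 t=49 v=2: → [48,60); WM=47
i=10 t=51 v=8: → [48,60); WM=47
i=11 t=32 v=3: DROP (t<47-0); WM=49; [36,48) fires=1
i=12 t=52 v=3: → [48,60); WM=49
i=13 t=54 v=1: → [48,60); WM=52
i=14 t=54 v=8: → [48,60); WM=52
i=15 t=65 v=2: → [60,72); WM=63; [48,60) fires=5

11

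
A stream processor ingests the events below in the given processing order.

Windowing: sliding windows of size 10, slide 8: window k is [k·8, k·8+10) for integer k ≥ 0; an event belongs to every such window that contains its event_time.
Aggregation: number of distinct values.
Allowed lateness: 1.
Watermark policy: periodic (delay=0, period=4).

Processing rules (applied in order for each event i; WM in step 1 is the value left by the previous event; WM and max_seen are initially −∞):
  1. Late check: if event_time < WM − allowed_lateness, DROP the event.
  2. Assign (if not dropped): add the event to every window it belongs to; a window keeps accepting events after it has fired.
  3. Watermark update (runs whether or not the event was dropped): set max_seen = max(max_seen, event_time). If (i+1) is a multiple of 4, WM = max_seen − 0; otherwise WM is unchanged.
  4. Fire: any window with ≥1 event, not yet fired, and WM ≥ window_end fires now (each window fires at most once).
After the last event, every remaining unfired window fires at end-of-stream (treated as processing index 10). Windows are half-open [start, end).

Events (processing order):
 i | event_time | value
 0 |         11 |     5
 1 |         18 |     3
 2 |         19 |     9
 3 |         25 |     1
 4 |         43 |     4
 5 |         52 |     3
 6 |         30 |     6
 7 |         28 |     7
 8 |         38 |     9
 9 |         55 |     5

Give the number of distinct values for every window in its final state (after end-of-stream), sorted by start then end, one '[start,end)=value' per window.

[8,18)=1 [16,26)=3 [24,34)=3 [40,50)=1 [48,58)=2

i=0 t=11 v=5: → [8,18); WM=−∞
i=1 t=18 v=3: → [16,26); WM=−∞
i=2 t=19 v=9: → [16,26); WM=−∞
i=3 t=25 v=1: → [24,34),[16,26); WM=25; [8,18) fires=1
i=4 t=43 v=4: → [40,50); WM=25
i=5 t=52 v=3: → [48,58); WM=25
i=6 t=30 v=6: → [24,34); WM=25
i=7 t=28 v=7: → [24,34); WM=52; [16,26) fires=3 [24,34) fires=3 [40,50) fires=1
i=8 t=38 v=9: DROP (t<52-1); WM=52
i=9 t=55 v=5: → [48,58); WM=52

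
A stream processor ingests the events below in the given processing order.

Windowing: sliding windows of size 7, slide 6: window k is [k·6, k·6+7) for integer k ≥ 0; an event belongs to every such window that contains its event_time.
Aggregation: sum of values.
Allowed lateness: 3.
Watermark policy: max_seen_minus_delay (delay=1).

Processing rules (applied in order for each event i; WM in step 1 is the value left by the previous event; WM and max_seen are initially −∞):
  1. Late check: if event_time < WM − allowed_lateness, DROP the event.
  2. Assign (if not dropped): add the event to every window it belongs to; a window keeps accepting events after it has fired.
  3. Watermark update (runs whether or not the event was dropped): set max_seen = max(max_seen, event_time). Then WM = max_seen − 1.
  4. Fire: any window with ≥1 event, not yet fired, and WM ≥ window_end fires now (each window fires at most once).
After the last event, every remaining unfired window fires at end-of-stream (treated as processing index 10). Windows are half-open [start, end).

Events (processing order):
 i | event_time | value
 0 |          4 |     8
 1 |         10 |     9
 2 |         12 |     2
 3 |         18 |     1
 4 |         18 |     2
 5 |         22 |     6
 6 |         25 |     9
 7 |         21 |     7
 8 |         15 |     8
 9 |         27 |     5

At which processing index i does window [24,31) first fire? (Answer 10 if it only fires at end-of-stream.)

i=0 t=4 v=8: → [0,7); WM=3
i=1 t=10 v=9: → [6,13); WM=9; [0,7) fires=8
i=2 t=12 v=2: → [12,19),[6,13); WM=11
i=3 t=18 v=1: → [18,25),[12,19); WM=17; [6,13) fires=11
i=4 t=18 v=2: → [18,25),[12,19); WM=17
i=5 t=22 v=6: → [18,25); WM=21; [12,19) fires=5
i=6 t=25 v=9: → [24,31); WM=24
i=7 t=21 v=7: → [18,25); WM=24
i=8 t=15 v=8: DROP (t<24-3); WM=24
i=9 t=27 v=5: → [24,31); WM=26; [18,25) fires=16

10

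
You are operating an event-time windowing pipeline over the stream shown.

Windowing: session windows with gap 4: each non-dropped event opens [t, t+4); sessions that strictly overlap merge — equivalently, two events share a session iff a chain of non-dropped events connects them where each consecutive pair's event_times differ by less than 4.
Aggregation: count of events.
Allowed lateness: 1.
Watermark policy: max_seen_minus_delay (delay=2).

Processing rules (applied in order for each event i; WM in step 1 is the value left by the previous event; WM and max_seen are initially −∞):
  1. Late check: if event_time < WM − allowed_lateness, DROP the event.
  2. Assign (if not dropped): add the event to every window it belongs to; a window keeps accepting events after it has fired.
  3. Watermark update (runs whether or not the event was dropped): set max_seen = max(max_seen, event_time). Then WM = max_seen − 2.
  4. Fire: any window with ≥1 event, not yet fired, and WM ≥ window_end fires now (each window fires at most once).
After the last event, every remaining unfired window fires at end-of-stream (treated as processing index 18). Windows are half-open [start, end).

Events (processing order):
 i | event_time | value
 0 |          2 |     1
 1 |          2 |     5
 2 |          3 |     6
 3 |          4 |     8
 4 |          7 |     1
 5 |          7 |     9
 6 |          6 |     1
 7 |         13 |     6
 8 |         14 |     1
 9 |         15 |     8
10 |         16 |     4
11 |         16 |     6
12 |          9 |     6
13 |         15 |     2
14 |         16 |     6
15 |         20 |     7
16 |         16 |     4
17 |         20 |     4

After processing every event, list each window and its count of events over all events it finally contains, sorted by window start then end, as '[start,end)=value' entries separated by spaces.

[2,11)=7 [13,20)=7 [20,24)=2

i=0 t=2 v=1: → [2,6); WM=0
i=1 t=2 v=5: → [2,6); WM=0
i=2 t=3 v=6: → [2,7); WM=1
i=3 t=4 v=8: → [2,8); WM=2
i=4 t=7 v=1: → [2,11); WM=5
i=5 t=7 v=9: → [2,11); WM=5
i=6 t=6 v=1: → [2,11); WM=5
i=7 t=13 v=6: → [13,17); WM=11
i=8 t=14 v=1: → [13,18); WM=12
i=9 t=15 v=8: → [13,19); WM=13
i=10 t=16 v=4: → [13,20); WM=14
i=11 t=16 v=6: → [13,20); WM=14
i=12 t=9 v=6: DROP (t<14-1); WM=14
i=13 t=15 v=2: → [13,20); WM=14
i=14 t=16 v=6: → [13,20); WM=14
i=15 t=20 v=7: → [20,24); WM=18
i=16 t=16 v=4: DROP (t<18-1); WM=18
i=17 t=20 v=4: → [20,24); WM=18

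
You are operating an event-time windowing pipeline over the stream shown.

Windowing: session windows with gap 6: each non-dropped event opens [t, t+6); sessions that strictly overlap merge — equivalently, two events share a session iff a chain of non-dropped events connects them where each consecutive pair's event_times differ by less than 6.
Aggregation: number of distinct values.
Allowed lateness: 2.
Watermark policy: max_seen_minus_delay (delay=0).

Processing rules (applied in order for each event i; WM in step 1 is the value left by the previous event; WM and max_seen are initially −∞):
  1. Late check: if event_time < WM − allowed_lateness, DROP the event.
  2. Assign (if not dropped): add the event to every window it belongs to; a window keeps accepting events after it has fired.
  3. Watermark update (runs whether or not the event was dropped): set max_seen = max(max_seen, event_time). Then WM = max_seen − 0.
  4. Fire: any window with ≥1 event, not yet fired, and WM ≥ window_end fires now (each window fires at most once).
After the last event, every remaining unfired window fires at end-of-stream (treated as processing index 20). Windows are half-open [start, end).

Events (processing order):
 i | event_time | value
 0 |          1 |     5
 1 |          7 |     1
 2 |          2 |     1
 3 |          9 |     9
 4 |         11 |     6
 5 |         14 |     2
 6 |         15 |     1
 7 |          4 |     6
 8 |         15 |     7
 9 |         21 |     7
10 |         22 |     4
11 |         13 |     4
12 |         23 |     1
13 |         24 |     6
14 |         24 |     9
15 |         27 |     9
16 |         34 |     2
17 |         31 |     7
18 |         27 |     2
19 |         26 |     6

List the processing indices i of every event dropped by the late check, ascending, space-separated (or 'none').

2 7 11 17 18 19

i=0 t=1 v=5: → [1,7); WM=1
i=1 t=7 v=1: → [7,13); WM=7
i=2 t=2 v=1: DROP (t<7-2); WM=7
i=3 t=9 v=9: → [7,15); WM=9
i=4 t=11 v=6: → [7,17); WM=11
i=5 t=14 v=2: → [7,20); WM=14
i=6 t=15 v=1: → [7,21); WM=15
i=7 t=4 v=6: DROP (t<15-2); WM=15
i=8 t=15 v=7: → [7,21); WM=15
i=9 t=21 v=7: → [21,27); WM=21
i=10 t=22 v=4: → [21,28); WM=22
i=11 t=13 v=4: DROP (t<22-2); WM=22
i=12 t=23 v=1: → [21,29); WM=23
i=13 t=24 v=6: → [21,30); WM=24
i=14 t=24 v=9: → [21,30); WM=24
i=15 t=27 v=9: → [21,33); WM=27
i=16 t=34 v=2: → [34,40); WM=34
i=17 t=31 v=7: DROP (t<34-2); WM=34
i=18 t=27 v=2: DROP (t<34-2); WM=34
i=19 t=26 v=6: DROP (t<34-2); WM=34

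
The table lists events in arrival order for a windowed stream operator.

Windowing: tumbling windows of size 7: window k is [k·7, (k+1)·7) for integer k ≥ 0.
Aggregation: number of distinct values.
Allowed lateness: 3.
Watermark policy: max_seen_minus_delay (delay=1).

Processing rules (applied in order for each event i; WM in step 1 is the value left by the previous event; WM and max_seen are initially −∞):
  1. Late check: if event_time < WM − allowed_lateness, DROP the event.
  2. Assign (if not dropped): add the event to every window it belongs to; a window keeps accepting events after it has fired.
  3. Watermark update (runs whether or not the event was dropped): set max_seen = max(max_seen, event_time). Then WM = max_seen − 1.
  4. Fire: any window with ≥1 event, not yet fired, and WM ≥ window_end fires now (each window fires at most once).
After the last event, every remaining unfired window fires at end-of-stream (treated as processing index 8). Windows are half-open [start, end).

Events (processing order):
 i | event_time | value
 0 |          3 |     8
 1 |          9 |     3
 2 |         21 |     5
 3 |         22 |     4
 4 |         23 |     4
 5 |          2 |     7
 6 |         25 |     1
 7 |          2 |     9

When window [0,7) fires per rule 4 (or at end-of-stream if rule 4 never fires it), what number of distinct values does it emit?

1

i=0 t=3 v=8: → [0,7); WM=2
i=1 t=9 v=3: → [7,14); WM=8; [0,7) fires=1
i=2 t=21 v=5: → [21,28); WM=20; [7,14) fires=1
i=3 t=22 v=4: → [21,28); WM=21
i=4 t=23 v=4: → [21,28); WM=22
i=5 t=2 v=7: DROP (t<22-3); WM=22
i=6 t=25 v=1: → [21,28); WM=24
i=7 t=2 v=9: DROP (t<24-3); WM=24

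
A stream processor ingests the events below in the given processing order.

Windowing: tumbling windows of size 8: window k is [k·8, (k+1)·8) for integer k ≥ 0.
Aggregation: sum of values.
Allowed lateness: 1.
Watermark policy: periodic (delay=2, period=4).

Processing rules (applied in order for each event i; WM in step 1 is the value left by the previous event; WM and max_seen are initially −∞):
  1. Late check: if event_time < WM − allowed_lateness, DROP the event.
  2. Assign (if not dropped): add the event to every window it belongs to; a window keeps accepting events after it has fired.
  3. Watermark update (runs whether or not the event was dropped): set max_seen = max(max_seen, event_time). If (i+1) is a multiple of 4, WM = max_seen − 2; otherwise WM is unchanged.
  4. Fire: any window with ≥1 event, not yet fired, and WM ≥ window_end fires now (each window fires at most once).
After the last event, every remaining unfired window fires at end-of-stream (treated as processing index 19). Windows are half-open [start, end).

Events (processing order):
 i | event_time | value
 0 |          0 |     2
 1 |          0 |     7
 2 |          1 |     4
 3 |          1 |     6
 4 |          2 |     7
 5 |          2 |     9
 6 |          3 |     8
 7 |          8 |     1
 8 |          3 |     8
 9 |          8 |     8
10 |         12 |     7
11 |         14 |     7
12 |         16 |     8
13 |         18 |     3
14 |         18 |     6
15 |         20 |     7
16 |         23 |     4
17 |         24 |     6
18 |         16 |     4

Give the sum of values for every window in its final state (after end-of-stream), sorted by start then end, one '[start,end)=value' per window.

i=0 t=0 v=2: → [0,8); WM=−∞
i=1 t=0 v=7: → [0,8); WM=−∞
i=2 t=1 v=4: → [0,8); WM=−∞
i=3 t=1 v=6: → [0,8); WM=-1
i=4 t=2 v=7: → [0,8); WM=-1
i=5 t=2 v=9: → [0,8); WM=-1
i=6 t=3 v=8: → [0,8); WM=-1
i=7 t=8 v=1: → [8,16); WM=6
i=8 t=3 v=8: DROP (t<6-1); WM=6
i=9 t=8 v=8: → [8,16); WM=6
i=10 t=12 v=7: → [8,16); WM=6
i=11 t=14 v=7: → [8,16); WM=12; [0,8) fires=43
i=12 t=16 v=8: → [16,24); WM=12
i=13 t=18 v=3: → [16,24); WM=12
i=14 t=18 v=6: → [16,24); WM=12
i=15 t=20 v=7: → [16,24); WM=18; [8,16) fires=23
i=16 t=23 v=4: → [16,24); WM=18
i=17 t=24 v=6: → [24,32); WM=18
i=18 t=16 v=4: DROP (t<18-1); WM=18

[0,8)=43 [8,16)=23 [16,24)=28 [24,32)=6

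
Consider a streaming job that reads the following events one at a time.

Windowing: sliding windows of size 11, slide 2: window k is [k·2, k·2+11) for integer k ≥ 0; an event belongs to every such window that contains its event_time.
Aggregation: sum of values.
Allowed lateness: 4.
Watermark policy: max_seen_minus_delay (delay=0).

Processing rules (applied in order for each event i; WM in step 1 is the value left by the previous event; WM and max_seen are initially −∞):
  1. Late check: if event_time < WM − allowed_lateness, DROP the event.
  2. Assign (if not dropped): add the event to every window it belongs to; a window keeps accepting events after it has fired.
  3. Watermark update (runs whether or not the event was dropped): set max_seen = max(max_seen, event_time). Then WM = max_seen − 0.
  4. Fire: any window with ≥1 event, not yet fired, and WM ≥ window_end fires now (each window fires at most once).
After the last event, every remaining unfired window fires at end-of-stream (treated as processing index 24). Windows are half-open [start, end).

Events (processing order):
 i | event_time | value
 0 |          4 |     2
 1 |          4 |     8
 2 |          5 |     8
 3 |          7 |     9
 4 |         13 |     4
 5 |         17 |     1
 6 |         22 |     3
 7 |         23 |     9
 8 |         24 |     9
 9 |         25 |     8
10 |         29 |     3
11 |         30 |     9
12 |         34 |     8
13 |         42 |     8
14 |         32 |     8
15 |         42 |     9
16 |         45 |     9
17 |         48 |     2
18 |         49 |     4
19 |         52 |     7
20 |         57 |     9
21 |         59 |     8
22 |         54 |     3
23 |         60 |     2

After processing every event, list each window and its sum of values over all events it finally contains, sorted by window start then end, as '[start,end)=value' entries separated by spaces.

i=0 t=4 v=2: → [4,15),[2,13),[0,11); WM=4
i=1 t=4 v=8: → [4,15),[2,13),[0,11); WM=4
i=2 t=5 v=8: → [4,15),[2,13),[0,11); WM=5
i=3 t=7 v=9: → [6,17),[4,15),[2,13),[0,11); WM=7
i=4 t=13 v=4: → [12,23),[10,21),[8,19),[6,17),[4,15); WM=13; [0,11) fires=27 [2,13) fires=27
i=5 t=17 v=1: → [16,27),[14,25),[12,23),[10,21),[8,19); WM=17; [4,15) fires=31 [6,17) fires=13
i=6 t=22 v=3: → [22,33),[20,31),[18,29),[16,27),[14,25),[12,23); WM=22; [8,19) fires=5 [10,21) fires=5
i=7 t=23 v=9: → [22,33),[20,31),[18,29),[16,27),[14,25); WM=23; [12,23) fires=8
i=8 t=24 v=9: → [24,35),[22,33),[20,31),[18,29),[16,27),[14,25); WM=24
i=9 t=25 v=8: → [24,35),[22,33),[20,31),[18,29),[16,27); WM=25; [14,25) fires=22
i=10 t=29 v=3: → [28,39),[26,37),[24,35),[22,33),[20,31); WM=29; [16,27) fires=30 [18,29) fires=29
i=11 t=30 v=9: → [30,41),[28,39),[26,37),[24,35),[22,33),[20,31); WM=30
i=12 t=34 v=8: → [34,45),[32,43),[30,41),[28,39),[26,37),[24,35); WM=34; [20,31) fires=41 [22,33) fires=41
i=13 t=42 v=8: → [42,53),[40,51),[38,49),[36,47),[34,45),[32,43); WM=42; [24,35) fires=37 [26,37) fires=20 [28,39) fires=20 [30,41) fires=17
i=14 t=32 v=8: DROP (t<42-4); WM=42
i=15 t=42 v=9: → [42,53),[40,51),[38,49),[36,47),[34,45),[32,43); WM=42
i=16 t=45 v=9: → [44,55),[42,53),[40,51),[38,49),[36,47); WM=45; [32,43) fires=25 [34,45) fires=25
i=17 t=48 v=2: → [48,59),[46,57),[44,55),[42,53),[40,51),[38,49); WM=48; [36,47) fires=26
i=18 t=49 v=4: → [48,59),[46,57),[44,55),[42,53),[40,51); WM=49; [38,49) fires=28
i=19 t=52 v=7: → [52,63),[50,61),[48,59),[46,57),[44,55),[42,53); WM=52; [40,51) fires=32
i=20 t=57 v=9: → [56,67),[54,65),[52,63),[50,61),[48,59); WM=57; [42,53) fires=39 [44,55) fires=22 [46,57) fires=13
i=21 t=59 v=8: → [58,69),[56,67),[54,65),[52,63),[50,61); WM=59; [48,59) fires=22
i=22 t=54 v=3: DROP (t<59-4); WM=59
i=23 t=60 v=2: → [60,71),[58,69),[56,67),[54,65),[52,63),[50,61); WM=60

[0,11)=27 [2,13)=27 [4,15)=31 [6,17)=13 [8,19)=5 [10,21)=5 [12,23)=8 [14,25)=22 [16,27)=30 [18,29)=29 [20,31)=41 [22,33)=41 [24,35)=37 [26,37)=20 [28,39)=20 [30,41)=17 [32,43)=25 [34,45)=25 [36,47)=26 [38,49)=28 [40,51)=32 [42,53)=39 [44,55)=22 [46,57)=13 [48,59)=22 [50,61)=26 [52,63)=26 [54,65)=19 [56,67)=19 [58,69)=10 [60,71)=2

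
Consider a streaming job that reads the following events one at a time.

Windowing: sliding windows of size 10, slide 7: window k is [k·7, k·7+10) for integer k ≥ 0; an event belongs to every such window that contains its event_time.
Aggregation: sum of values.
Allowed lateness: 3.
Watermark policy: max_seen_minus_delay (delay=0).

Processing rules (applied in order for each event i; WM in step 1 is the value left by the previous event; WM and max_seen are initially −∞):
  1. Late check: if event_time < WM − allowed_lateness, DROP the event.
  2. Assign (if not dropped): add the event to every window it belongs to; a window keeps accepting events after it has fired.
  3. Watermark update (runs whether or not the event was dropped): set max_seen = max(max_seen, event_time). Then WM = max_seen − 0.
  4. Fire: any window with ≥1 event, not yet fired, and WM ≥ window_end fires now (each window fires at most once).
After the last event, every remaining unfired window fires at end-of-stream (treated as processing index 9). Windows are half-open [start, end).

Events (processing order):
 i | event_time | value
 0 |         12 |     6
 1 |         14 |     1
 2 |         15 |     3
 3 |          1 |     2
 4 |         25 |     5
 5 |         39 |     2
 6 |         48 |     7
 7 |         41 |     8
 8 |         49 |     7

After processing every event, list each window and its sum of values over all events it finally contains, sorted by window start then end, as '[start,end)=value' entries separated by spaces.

i=0 t=12 v=6: → [7,17); WM=12
i=1 t=14 v=1: → [14,24),[7,17); WM=14
i=2 t=15 v=3: → [14,24),[7,17); WM=15
i=3 t=1 v=2: DROP (t<15-3); WM=15
i=4 t=25 v=5: → [21,31); WM=25; [7,17) fires=10 [14,24) fires=4
i=5 t=39 v=2: → [35,45); WM=39; [21,31) fires=5
i=6 t=48 v=7: → [42,52); WM=48; [35,45) fires=2
i=7 t=41 v=8: DROP (t<48-3); WM=48
i=8 t=49 v=7: → [49,59),[42,52); WM=49

[7,17)=10 [14,24)=4 [21,31)=5 [35,45)=2 [42,52)=14 [49,59)=7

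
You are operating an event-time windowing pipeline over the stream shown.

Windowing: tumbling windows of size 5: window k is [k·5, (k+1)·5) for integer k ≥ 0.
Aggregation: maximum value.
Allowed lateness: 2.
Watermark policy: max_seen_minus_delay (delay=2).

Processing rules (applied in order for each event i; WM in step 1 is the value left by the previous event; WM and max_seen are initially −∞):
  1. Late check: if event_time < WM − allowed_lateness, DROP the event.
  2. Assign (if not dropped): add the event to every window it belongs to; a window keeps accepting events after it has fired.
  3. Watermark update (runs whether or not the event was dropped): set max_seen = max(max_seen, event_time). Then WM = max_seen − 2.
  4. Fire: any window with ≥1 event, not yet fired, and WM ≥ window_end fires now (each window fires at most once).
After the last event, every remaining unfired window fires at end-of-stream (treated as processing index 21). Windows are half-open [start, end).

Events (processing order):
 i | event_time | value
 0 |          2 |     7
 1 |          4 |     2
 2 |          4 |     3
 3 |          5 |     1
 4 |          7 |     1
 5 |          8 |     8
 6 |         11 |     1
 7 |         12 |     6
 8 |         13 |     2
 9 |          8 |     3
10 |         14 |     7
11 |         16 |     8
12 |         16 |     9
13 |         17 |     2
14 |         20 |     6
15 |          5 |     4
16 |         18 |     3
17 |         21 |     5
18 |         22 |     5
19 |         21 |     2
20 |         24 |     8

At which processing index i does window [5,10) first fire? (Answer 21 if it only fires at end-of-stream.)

i=0 t=2 v=7: → [0,5); WM=0
i=1 t=4 v=2: → [0,5); WM=2
i=2 t=4 v=3: → [0,5); WM=2
i=3 t=5 v=1: → [5,10); WM=3
i=4 t=7 v=1: → [5,10); WM=5; [0,5) fires=7
i=5 t=8 v=8: → [5,10); WM=6
i=6 t=11 v=1: → [10,15); WM=9
i=7 t=12 v=6: → [10,15); WM=10; [5,10) fires=8
i=8 t=13 v=2: → [10,15); WM=11
i=9 t=8 v=3: DROP (t<11-2); WM=11
i=10 t=14 v=7: → [10,15); WM=12
i=11 t=16 v=8: → [15,20); WM=14
i=12 t=16 v=9: → [15,20); WM=14
i=13 t=17 v=2: → [15,20); WM=15; [10,15) fires=7
i=14 t=20 v=6: → [20,25); WM=18
i=15 t=5 v=4: DROP (t<18-2); WM=18
i=16 t=18 v=3: → [15,20); WM=18
i=17 t=21 v=5: → [20,25); WM=19
i=18 t=22 v=5: → [20,25); WM=20; [15,20) fires=9
i=19 t=21 v=2: → [20,25); WM=20
i=20 t=24 v=8: → [20,25); WM=22

7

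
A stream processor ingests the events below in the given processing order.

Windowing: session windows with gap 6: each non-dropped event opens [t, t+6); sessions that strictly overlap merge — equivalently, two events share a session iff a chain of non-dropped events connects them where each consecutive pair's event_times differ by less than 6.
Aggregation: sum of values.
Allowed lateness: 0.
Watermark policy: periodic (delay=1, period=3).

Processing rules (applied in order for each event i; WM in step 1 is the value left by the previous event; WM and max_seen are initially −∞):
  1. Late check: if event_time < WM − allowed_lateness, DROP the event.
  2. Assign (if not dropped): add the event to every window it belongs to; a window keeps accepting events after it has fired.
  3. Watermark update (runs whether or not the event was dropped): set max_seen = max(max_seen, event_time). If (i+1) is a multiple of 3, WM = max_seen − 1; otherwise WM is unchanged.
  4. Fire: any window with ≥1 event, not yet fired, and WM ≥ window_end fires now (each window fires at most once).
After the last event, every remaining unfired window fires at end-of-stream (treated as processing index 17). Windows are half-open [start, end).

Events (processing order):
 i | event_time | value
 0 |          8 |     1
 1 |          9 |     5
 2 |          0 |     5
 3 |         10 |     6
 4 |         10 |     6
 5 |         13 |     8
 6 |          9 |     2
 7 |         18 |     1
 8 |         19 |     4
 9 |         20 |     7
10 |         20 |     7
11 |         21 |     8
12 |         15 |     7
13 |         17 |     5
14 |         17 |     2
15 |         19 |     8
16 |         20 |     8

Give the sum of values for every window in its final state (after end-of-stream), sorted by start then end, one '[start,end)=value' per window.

i=0 t=8 v=1: → [8,14); WM=−∞
i=1 t=9 v=5: → [8,15); WM=−∞
i=2 t=0 v=5: → [0,6); WM=8
i=3 t=10 v=6: → [8,16); WM=8
i=4 t=10 v=6: → [8,16); WM=8
i=5 t=13 v=8: → [8,19); WM=12
i=6 t=9 v=2: DROP (t<12-0); WM=12
i=7 t=18 v=1: → [8,24); WM=12
i=8 t=19 v=4: → [8,25); WM=18
i=9 t=20 v=7: → [8,26); WM=18
i=10 t=20 v=7: → [8,26); WM=18
i=11 t=21 v=8: → [8,27); WM=20
i=12 t=15 v=7: DROP (t<20-0); WM=20
i=13 t=17 v=5: DROP (t<20-0); WM=20
i=14 t=17 v=2: DROP (t<20-0); WM=20
i=15 t=19 v=8: DROP (t<20-0); WM=20
i=16 t=20 v=8: → [8,27); WM=20

[0,6)=5 [8,27)=61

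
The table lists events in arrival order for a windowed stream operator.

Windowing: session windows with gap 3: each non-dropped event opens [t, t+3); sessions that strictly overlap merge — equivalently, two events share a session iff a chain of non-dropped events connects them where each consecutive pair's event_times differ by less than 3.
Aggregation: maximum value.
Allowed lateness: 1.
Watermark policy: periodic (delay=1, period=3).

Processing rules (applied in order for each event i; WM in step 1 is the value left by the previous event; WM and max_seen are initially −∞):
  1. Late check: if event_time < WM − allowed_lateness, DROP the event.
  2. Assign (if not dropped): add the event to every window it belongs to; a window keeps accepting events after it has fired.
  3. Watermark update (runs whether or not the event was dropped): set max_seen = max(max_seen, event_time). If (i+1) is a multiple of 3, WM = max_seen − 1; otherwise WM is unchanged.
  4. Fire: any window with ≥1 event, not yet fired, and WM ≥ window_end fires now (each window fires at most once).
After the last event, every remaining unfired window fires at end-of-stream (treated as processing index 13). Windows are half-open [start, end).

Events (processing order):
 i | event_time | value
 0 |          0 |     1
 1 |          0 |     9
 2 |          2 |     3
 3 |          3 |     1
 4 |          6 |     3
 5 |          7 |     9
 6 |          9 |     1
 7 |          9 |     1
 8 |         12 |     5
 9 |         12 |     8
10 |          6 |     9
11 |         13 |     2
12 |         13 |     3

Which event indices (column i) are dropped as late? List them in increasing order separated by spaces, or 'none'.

i=0 t=0 v=1: → [0,3); WM=−∞
i=1 t=0 v=9: → [0,3); WM=−∞
i=2 t=2 v=3: → [0,5); WM=1
i=3 t=3 v=1: → [0,6); WM=1
i=4 t=6 v=3: → [6,9); WM=1
i=5 t=7 v=9: → [6,10); WM=6
i=6 t=9 v=1: → [6,12); WM=6
i=7 t=9 v=1: → [6,12); WM=6
i=8 t=12 v=5: → [12,15); WM=11
i=9 t=12 v=8: → [12,15); WM=11
i=10 t=6 v=9: DROP (t<11-1); WM=11
i=11 t=13 v=2: → [12,16); WM=12
i=12 t=13 v=3: → [12,16); WM=12

10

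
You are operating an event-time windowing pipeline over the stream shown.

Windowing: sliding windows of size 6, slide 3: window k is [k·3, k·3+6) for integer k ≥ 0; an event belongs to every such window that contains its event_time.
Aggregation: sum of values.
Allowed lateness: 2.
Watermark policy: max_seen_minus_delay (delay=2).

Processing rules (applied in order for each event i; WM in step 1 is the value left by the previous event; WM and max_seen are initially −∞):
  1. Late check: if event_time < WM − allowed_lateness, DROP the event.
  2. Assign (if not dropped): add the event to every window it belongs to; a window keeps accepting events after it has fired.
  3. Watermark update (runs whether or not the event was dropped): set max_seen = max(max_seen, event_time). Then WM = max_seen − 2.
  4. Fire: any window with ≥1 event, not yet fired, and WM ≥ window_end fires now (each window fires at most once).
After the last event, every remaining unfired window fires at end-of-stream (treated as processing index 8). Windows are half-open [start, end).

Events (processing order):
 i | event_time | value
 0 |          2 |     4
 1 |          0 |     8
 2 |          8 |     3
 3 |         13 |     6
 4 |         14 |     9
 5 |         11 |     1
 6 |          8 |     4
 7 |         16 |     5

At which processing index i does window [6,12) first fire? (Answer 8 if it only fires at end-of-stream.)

4

i=0 t=2 v=4: → [0,6); WM=0
i=1 t=0 v=8: → [0,6); WM=0
i=2 t=8 v=3: → [6,12),[3,9); WM=6; [0,6) fires=12
i=3 t=13 v=6: → [12,18),[9,15); WM=11; [3,9) fires=3
i=4 t=14 v=9: → [12,18),[9,15); WM=12; [6,12) fires=3
i=5 t=11 v=1: → [9,15),[6,12); WM=12
i=6 t=8 v=4: DROP (t<12-2); WM=12
i=7 t=16 v=5: → [15,21),[12,18); WM=14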